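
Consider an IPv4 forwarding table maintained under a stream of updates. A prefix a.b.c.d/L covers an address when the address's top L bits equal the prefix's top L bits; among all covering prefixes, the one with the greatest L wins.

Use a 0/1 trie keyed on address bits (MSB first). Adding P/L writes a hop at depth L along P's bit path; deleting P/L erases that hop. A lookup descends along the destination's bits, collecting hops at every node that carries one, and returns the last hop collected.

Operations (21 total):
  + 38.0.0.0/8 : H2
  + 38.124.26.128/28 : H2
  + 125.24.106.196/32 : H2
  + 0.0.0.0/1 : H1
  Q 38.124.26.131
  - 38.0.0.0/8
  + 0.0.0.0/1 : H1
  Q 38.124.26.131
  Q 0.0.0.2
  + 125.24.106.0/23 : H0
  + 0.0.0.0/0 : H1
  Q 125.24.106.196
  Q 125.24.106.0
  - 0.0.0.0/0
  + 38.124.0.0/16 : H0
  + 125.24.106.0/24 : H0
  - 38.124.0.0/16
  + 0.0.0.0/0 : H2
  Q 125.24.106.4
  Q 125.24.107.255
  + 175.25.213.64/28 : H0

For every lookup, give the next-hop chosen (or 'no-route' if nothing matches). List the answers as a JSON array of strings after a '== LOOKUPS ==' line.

Apply in order:
  add 38.0.0.0/8 -> H2 at depth 8
  add 38.124.26.128/28 -> H2 at depth 28
  add 125.24.106.196/32 -> H2 at depth 32
  add 0.0.0.0/1 -> H1 at depth 1
  Q 38.124.26.131: descend 0010011001111100000110101000 ; hops seen [H1,H2,H2] ; pick H2
  - 38.0.0.0/8 clear@8
  add 0.0.0.0/1 -> H1 at depth 1
  Q 38.124.26.131: descend 0010011001111100000110101000 ; hops seen [H1,H2] ; pick H2
  Q 0.0.0.2: descend 00 ; hops seen [H1] ; pick H1
  add 125.24.106.0/23 -> H0 at depth 23
  add 0.0.0.0/0 -> H1 at depth 0
  Q 125.24.106.196: descend 01111101000110000110101011000100 ; hops seen [H1,H1,H0,H2] ; pick H2
  Q 125.24.106.0: descend 011111010001100001101010 ; hops seen [H1,H1,H0] ; pick H0
  - 0.0.0.0/0 clear@0
  add 38.124.0.0/16 -> H0 at depth 16
  add 125.24.106.0/24 -> H0 at depth 24
  - 38.124.0.0/16 clear@16
  add 0.0.0.0/0 -> H2 at depth 0
  Q 125.24.106.4: descend 011111010001100001101010 ; hops seen [H2,H1,H0,H0] ; pick H0
  Q 125.24.107.255: descend 01111101000110000110101 ; hops seen [H2,H1,H0] ; pick H0
  add 175.25.213.64/28 -> H0 at depth 28

== LOOKUPS ==
["H2","H2","H1","H2","H0","H0","H0"]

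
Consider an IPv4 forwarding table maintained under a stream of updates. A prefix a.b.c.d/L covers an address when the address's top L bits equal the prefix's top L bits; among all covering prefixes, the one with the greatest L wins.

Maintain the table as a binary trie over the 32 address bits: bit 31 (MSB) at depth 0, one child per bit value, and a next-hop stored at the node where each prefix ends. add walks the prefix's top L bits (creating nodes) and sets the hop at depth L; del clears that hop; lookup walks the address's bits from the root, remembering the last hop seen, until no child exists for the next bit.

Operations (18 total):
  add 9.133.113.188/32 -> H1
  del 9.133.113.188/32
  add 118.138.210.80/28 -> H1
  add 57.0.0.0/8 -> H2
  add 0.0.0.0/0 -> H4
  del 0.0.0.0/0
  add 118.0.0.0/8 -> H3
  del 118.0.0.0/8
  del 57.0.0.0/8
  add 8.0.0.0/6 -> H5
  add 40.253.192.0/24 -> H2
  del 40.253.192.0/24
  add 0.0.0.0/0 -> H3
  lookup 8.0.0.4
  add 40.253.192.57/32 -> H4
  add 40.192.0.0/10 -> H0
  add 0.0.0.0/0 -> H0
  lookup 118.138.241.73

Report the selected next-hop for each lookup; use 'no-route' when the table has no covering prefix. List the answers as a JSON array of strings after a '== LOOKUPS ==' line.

Process each operation:
  + 9.133.113.188/32 (H1) depth=32
  del 9.133.113.188/32 (clear depth 32)
  + 118.138.210.80/28 (H1) depth=28
  + 57.0.0.0/8 (H2) depth=8
  + 0.0.0.0/0 (H4) depth=0
  del 0.0.0.0/0 (clear depth 0)
  + 118.0.0.0/8 (H3) depth=8
  del 118.0.0.0/8 (clear depth 8)
  del 57.0.0.0/8 (clear depth 8)
  + 8.0.0.0/6 (H5) depth=6
  + 40.253.192.0/24 (H2) depth=24
  del 40.253.192.0/24 (clear depth 24)
  + 0.0.0.0/0 (H3) depth=0
  Q 8.0.0.4: descend 0000100 ; hops seen [H3,H5] ; pick H5
  + 40.253.192.57/32 (H4) depth=32
  + 40.192.0.0/10 (H0) depth=10
  + 0.0.0.0/0 (H0) depth=0
  Q 118.138.241.73: descend 011101101000101011 ; hops seen [H0] ; pick H0

== LOOKUPS ==
["H5","H0"]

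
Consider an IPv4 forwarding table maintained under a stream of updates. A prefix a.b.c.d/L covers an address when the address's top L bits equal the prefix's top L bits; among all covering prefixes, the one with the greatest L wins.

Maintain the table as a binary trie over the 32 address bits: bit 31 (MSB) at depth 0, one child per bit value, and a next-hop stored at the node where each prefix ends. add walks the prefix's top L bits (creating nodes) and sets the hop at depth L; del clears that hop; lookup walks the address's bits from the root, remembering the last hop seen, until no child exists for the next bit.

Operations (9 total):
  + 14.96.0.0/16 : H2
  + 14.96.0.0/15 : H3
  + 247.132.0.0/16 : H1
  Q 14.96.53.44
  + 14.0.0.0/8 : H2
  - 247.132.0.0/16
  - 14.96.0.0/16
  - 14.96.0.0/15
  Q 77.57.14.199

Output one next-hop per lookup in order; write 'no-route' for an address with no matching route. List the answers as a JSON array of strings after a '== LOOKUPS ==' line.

Apply in order:
  add 14.96.0.0/16 -> H2 at depth 16
  add 14.96.0.0/15 -> H3 at depth 15
  add 247.132.0.0/16 -> H1 at depth 16
  Q 14.96.53.44: descend 0000111001100000 ; hops seen [H3,H2] ; pick H2
  add 14.0.0.0/8 -> H2 at depth 8
  del 247.132.0.0/16 (clear depth 16)
  del 14.96.0.0/16 (clear depth 16)
  del 14.96.0.0/15 (clear depth 15)
  Q 77.57.14.199: descend 0 ; hops seen [∅] ; pick no-route

== LOOKUPS ==
["H2","no-route"]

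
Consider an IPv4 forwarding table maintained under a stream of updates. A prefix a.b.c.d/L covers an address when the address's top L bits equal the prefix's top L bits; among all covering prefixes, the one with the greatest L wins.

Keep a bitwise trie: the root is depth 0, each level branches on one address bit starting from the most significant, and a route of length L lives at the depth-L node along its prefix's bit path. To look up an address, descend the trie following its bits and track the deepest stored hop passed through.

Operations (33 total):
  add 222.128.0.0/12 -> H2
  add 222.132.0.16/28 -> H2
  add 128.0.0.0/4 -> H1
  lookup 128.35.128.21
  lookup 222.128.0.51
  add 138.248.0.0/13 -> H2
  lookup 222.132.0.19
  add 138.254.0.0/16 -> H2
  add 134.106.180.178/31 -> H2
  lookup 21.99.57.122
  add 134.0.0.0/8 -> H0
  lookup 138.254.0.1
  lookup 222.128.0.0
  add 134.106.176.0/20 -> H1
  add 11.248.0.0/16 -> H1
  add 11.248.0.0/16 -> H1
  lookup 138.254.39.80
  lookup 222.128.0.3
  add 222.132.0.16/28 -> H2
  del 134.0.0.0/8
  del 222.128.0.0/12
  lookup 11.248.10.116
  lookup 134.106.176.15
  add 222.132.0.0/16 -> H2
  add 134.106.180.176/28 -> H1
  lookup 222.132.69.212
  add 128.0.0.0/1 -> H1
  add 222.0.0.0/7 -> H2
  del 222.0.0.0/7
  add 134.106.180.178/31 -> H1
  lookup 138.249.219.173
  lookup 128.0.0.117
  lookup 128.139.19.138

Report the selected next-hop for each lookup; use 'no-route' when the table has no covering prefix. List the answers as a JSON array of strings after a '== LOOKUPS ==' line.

Trace:
  add 222.128.0.0/12 -> H2 at depth 12
  add 222.132.0.16/28 -> H2 at depth 28
  add 128.0.0.0/4 -> H1 at depth 4
  Q 128.35.128.21: descend 1000 ; hops seen [H1] ; pick H1
  Q 222.128.0.51: descend 1101111010000 ; hops seen [H2] ; pick H2
  add 138.248.0.0/13 -> H2 at depth 13
  Q 222.132.0.19: descend 1101111010000100000000000001 ; hops seen [H2,H2] ; pick H2
  add 138.254.0.0/16 -> H2 at depth 16
  add 134.106.180.178/31 -> H2 at depth 31
  Q 21.99.57.122: descend ε ; hops seen [∅] ; pick no-route
  add 134.0.0.0/8 -> H0 at depth 8
  Q 138.254.0.1: descend 1000101011111110 ; hops seen [H1,H2,H2] ; pick H2
  Q 222.128.0.0: descend 1101111010000 ; hops seen [H2] ; pick H2
  add 134.106.176.0/20 -> H1 at depth 20
  add 11.248.0.0/16 -> H1 at depth 16
  add 11.248.0.0/16 -> H1 at depth 16
  Q 138.254.39.80: descend 1000101011111110 ; hops seen [H1,H2,H2] ; pick H2
  Q 222.128.0.3: descend 1101111010000 ; hops seen [H2] ; pick H2
  add 222.132.0.16/28 -> H2 at depth 28
  - 134.0.0.0/8 clear@8
  - 222.128.0.0/12 clear@12
  Q 11.248.10.116: descend 0000101111111000 ; hops seen [H1] ; pick H1
  Q 134.106.176.15: descend 100001100110101010110 ; hops seen [H1,H1] ; pick H1
  add 222.132.0.0/16 -> H2 at depth 16
  add 134.106.180.176/28 -> H1 at depth 28
  Q 222.132.69.212: descend 11011110100001000 ; hops seen [H2] ; pick H2
  add 128.0.0.0/1 -> H1 at depth 1
  add 222.0.0.0/7 -> H2 at depth 7
  - 222.0.0.0/7 clear@7
  add 134.106.180.178/31 -> H1 at depth 31
  Q 138.249.219.173: descend 1000101011111 ; hops seen [H1,H1,H2] ; pick H2
  Q 128.0.0.117: descend 10000 ; hops seen [H1,H1] ; pick H1
  Q 128.139.19.138: descend 10000 ; hops seen [H1,H1] ; pick H1

== LOOKUPS ==
["H1","H2","H2","no-route","H2","H2","H2","H2","H1","H1","H2","H2","H1","H1"]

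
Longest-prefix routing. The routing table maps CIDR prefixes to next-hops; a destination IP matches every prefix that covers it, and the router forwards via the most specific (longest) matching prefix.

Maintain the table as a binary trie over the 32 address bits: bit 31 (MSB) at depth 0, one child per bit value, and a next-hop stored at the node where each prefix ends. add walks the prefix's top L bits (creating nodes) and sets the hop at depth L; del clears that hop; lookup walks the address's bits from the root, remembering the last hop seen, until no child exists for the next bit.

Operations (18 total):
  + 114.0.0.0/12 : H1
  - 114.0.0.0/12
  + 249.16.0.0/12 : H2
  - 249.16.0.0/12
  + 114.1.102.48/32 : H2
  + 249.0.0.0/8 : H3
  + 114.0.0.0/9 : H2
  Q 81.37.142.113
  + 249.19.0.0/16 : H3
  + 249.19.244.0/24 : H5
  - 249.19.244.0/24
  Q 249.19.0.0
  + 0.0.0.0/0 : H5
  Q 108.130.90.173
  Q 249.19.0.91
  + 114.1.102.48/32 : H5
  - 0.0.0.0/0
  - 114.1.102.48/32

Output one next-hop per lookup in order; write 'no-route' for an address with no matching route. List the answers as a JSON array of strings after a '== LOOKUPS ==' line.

Trace:
  add 114.0.0.0/12 -> H1 at depth 12
  - 114.0.0.0/12 clear@12
  add 249.16.0.0/12 -> H2 at depth 12
  - 249.16.0.0/12 clear@12
  add 114.1.102.48/32 -> H2 at depth 32
  add 249.0.0.0/8 -> H3 at depth 8
  add 114.0.0.0/9 -> H2 at depth 9
  ? 81.37.142.113  path d0:-→d1:-→d2:-  best=no-route
  add 249.19.0.0/16 -> H3 at depth 16
  add 249.19.244.0/24 -> H5 at depth 24
  - 249.19.244.0/24 clear@24
  ? 249.19.0.0  path d0:-→d1:-→d2:-→d3:-→d4:-→d5:-→d6:-→d7:-→d8:H3→d9:-→d10:-→d11:-→d12:-→d13:-→d14:-→d15:-→d16:H3  best=H3
  add 0.0.0.0/0 -> H5 at depth 0
  ? 108.130.90.173  path d0:H5→d1:-→d2:-→d3:-  best=H5
  ? 249.19.0.91  path d0:H5→d1:-→d2:-→d3:-→d4:-→d5:-→d6:-→d7:-→d8:H3→d9:-→d10:-→d11:-→d12:-→d13:-→d14:-→d15:-→d16:H3  best=H3
  add 114.1.102.48/32 -> H5 at depth 32
  - 0.0.0.0/0 clear@0
  - 114.1.102.48/32 clear@32

== LOOKUPS ==
["no-route","H3","H5","H3"]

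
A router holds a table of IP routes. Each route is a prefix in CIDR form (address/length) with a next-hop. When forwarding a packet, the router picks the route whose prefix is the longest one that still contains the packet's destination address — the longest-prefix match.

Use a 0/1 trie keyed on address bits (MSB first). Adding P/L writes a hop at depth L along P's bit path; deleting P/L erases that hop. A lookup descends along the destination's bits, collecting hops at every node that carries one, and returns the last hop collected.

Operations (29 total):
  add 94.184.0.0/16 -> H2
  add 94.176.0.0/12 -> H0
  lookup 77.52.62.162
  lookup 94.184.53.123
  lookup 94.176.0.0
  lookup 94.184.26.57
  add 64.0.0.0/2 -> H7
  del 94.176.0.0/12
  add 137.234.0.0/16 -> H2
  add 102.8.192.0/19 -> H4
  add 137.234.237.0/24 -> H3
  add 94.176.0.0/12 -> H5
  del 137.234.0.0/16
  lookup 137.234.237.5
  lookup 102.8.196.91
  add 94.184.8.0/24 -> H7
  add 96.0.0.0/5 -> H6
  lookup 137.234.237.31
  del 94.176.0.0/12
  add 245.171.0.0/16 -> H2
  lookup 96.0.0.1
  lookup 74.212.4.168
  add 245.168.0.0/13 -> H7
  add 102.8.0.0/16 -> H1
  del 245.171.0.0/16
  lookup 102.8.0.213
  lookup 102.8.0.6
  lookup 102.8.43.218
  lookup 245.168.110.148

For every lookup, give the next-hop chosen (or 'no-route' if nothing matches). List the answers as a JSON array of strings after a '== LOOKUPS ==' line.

Apply in order:
  add 94.184.0.0/16 -> H2 at depth 16
  add 94.176.0.0/12 -> H0 at depth 12
  lookup 77.52.62.162: bits 010 walk d0:-→d1:-→d2:-→d3:- -> no-route
  lookup 94.184.53.123: bits 0101111010111000 walk d0:-→d1:-→d2:-→d3:-→d4:-→d5:-→d6:-→d7:-→d8:-→d9:-→d10:-→d11:-→d12:H0→d13:-→d14:-→d15:-→d16:H2 -> H2
  lookup 94.176.0.0: bits 010111101011 walk d0:-→d1:-→d2:-→d3:-→d4:-→d5:-→d6:-→d7:-→d8:-→d9:-→d10:-→d11:-→d12:H0 -> H0
  lookup 94.184.26.57: bits 0101111010111000 walk d0:-→d1:-→d2:-→d3:-→d4:-→d5:-→d6:-→d7:-→d8:-→d9:-→d10:-→d11:-→d12:H0→d13:-→d14:-→d15:-→d16:H2 -> H2
  add 64.0.0.0/2 -> H7 at depth 2
  del 94.176.0.0/12 (clear depth 12)
  add 137.234.0.0/16 -> H2 at depth 16
  add 102.8.192.0/19 -> H4 at depth 19
  add 137.234.237.0/24 -> H3 at depth 24
  add 94.176.0.0/12 -> H5 at depth 12
  del 137.234.0.0/16 (clear depth 16)
  lookup 137.234.237.5: bits 100010011110101011101101 walk d0:-→d1:-→d2:-→d3:-→d4:-→d5:-→d6:-→d7:-→d8:-→d9:-→d10:-→d11:-→d12:-→d13:-→d14:-→d15:-→d16:-→d17:-→d18:-→d19:-→d20:-→d21:-→d22:-→d23:-→d24:H3 -> H3
  lookup 102.8.196.91: bits 0110011000001000110 walk d0:-→d1:-→d2:H7→d3:-→d4:-→d5:-→d6:-→d7:-→d8:-→d9:-→d10:-→d11:-→d12:-→d13:-→d14:-→d15:-→d16:-→d17:-→d18:-→d19:H4 -> H4
  add 94.184.8.0/24 -> H7 at depth 24
  add 96.0.0.0/5 -> H6 at depth 5
  lookup 137.234.237.31: bits 100010011110101011101101 walk d0:-→d1:-→d2:-→d3:-→d4:-→d5:-→d6:-→d7:-→d8:-→d9:-→d10:-→d11:-→d12:-→d13:-→d14:-→d15:-→d16:-→d17:-→d18:-→d19:-→d20:-→d21:-→d22:-→d23:-→d24:H3 -> H3
  del 94.176.0.0/12 (clear depth 12)
  add 245.171.0.0/16 -> H2 at depth 16
  lookup 96.0.0.1: bits 01100 walk d0:-→d1:-→d2:H7→d3:-→d4:-→d5:H6 -> H6
  lookup 74.212.4.168: bits 010 walk d0:-→d1:-→d2:H7→d3:- -> H7
  add 245.168.0.0/13 -> H7 at depth 13
  add 102.8.0.0/16 -> H1 at depth 16
  del 245.171.0.0/16 (clear depth 16)
  lookup 102.8.0.213: bits 0110011000001000 walk d0:-→d1:-→d2:H7→d3:-→d4:-→d5:H6→d6:-→d7:-→d8:-→d9:-→d10:-→d11:-→d12:-→d13:-→d14:-→d15:-→d16:H1 -> H1
  lookup 102.8.0.6: bits 0110011000001000 walk d0:-→d1:-→d2:H7→d3:-→d4:-→d5:H6→d6:-→d7:-→d8:-→d9:-→d10:-→d11:-→d12:-→d13:-→d14:-→d15:-→d16:H1 -> H1
  lookup 102.8.43.218: bits 0110011000001000 walk d0:-→d1:-→d2:H7→d3:-→d4:-→d5:H6→d6:-→d7:-→d8:-→d9:-→d10:-→d11:-→d12:-→d13:-→d14:-→d15:-→d16:H1 -> H1
  lookup 245.168.110.148: bits 11110101101010 walk d0:-→d1:-→d2:-→d3:-→d4:-→d5:-→d6:-→d7:-→d8:-→d9:-→d10:-→d11:-→d12:-→d13:H7→d14:- -> H7

== LOOKUPS ==
["no-route","H2","H0","H2","H3","H4","H3","H6","H7","H1","H1","H1","H7"]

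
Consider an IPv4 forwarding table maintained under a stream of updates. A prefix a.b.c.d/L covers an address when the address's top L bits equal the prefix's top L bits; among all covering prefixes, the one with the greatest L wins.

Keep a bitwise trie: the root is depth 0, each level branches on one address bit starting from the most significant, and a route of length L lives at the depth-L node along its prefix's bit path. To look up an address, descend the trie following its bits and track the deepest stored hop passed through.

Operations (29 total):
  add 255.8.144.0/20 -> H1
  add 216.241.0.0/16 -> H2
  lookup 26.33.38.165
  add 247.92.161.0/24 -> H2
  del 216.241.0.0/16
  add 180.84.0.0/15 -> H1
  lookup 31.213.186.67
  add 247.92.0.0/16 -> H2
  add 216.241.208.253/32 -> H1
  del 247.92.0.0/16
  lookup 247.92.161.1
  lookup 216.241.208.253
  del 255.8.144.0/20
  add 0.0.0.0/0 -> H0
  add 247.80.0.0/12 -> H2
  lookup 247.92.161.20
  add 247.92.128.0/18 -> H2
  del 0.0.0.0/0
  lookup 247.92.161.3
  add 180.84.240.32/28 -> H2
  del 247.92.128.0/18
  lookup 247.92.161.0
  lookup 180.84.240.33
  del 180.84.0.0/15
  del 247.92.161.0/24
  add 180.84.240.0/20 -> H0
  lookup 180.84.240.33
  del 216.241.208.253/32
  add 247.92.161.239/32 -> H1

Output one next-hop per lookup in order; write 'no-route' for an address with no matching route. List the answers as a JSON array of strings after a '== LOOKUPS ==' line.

Process each operation:
  add 255.8.144.0/20 -> H1 at depth 20
  add 216.241.0.0/16 -> H2 at depth 16
  ? 26.33.38.165  path d0:-  best=no-route
  add 247.92.161.0/24 -> H2 at depth 24
  - 216.241.0.0/16 clear@16
  add 180.84.0.0/15 -> H1 at depth 15
  ? 31.213.186.67  path d0:-  best=no-route
  add 247.92.0.0/16 -> H2 at depth 16
  add 216.241.208.253/32 -> H1 at depth 32
  - 247.92.0.0/16 clear@16
  ? 247.92.161.1  path d0:-→d1:-→d2:-→d3:-→d4:-→d5:-→d6:-→d7:-→d8:-→d9:-→d10:-→d11:-→d12:-→d13:-→d14:-→d15:-→d16:-→d17:-→d18:-→d19:-→d20:-→d21:-→d22:-→d23:-→d24:H2  best=H2
  ? 216.241.208.253  path d0:-→d1:-→d2:-→d3:-→d4:-→d5:-→d6:-→d7:-→d8:-→d9:-→d10:-→d11:-→d12:-→d13:-→d14:-→d15:-→d16:-→d17:-→d18:-→d19:-→d20:-→d21:-→d22:-→d23:-→d24:-→d25:-→d26:-→d27:-→d28:-→d29:-→d30:-→d31:-→d32:H1  best=H1
  - 255.8.144.0/20 clear@20
  add 0.0.0.0/0 -> H0 at depth 0
  add 247.80.0.0/12 -> H2 at depth 12
  ? 247.92.161.20  path d0:H0→d1:-→d2:-→d3:-→d4:-→d5:-→d6:-→d7:-→d8:-→d9:-→d10:-→d11:-→d12:H2→d13:-→d14:-→d15:-→d16:-→d17:-→d18:-→d19:-→d20:-→d21:-→d22:-→d23:-→d24:H2  best=H2
  add 247.92.128.0/18 -> H2 at depth 18
  - 0.0.0.0/0 clear@0
  ? 247.92.161.3  path d0:-→d1:-→d2:-→d3:-→d4:-→d5:-→d6:-→d7:-→d8:-→d9:-→d10:-→d11:-→d12:H2→d13:-→d14:-→d15:-→d16:-→d17:-→d18:H2→d19:-→d20:-→d21:-→d22:-→d23:-→d24:H2  best=H2
  add 180.84.240.32/28 -> H2 at depth 28
  - 247.92.128.0/18 clear@18
  ? 247.92.161.0  path d0:-→d1:-→d2:-→d3:-→d4:-→d5:-→d6:-→d7:-→d8:-→d9:-→d10:-→d11:-→d12:H2→d13:-→d14:-→d15:-→d16:-→d17:-→d18:-→d19:-→d20:-→d21:-→d22:-→d23:-→d24:H2  best=H2
  ? 180.84.240.33  path d0:-→d1:-→d2:-→d3:-→d4:-→d5:-→d6:-→d7:-→d8:-→d9:-→d10:-→d11:-→d12:-→d13:-→d14:-→d15:H1→d16:-→d17:-→d18:-→d19:-→d20:-→d21:-→d22:-→d23:-→d24:-→d25:-→d26:-→d27:-→d28:H2  best=H2
  - 180.84.0.0/15 clear@15
  - 247.92.161.0/24 clear@24
  add 180.84.240.0/20 -> H0 at depth 20
  ? 180.84.240.33  path d0:-→d1:-→d2:-→d3:-→d4:-→d5:-→d6:-→d7:-→d8:-→d9:-→d10:-→d11:-→d12:-→d13:-→d14:-→d15:-→d16:-→d17:-→d18:-→d19:-→d20:H0→d21:-→d22:-→d23:-→d24:-→d25:-→d26:-→d27:-→d28:H2  best=H2
  - 216.241.208.253/32 clear@32
  add 247.92.161.239/32 -> H1 at depth 32

== LOOKUPS ==
["no-route","no-route","H2","H1","H2","H2","H2","H2","H2"]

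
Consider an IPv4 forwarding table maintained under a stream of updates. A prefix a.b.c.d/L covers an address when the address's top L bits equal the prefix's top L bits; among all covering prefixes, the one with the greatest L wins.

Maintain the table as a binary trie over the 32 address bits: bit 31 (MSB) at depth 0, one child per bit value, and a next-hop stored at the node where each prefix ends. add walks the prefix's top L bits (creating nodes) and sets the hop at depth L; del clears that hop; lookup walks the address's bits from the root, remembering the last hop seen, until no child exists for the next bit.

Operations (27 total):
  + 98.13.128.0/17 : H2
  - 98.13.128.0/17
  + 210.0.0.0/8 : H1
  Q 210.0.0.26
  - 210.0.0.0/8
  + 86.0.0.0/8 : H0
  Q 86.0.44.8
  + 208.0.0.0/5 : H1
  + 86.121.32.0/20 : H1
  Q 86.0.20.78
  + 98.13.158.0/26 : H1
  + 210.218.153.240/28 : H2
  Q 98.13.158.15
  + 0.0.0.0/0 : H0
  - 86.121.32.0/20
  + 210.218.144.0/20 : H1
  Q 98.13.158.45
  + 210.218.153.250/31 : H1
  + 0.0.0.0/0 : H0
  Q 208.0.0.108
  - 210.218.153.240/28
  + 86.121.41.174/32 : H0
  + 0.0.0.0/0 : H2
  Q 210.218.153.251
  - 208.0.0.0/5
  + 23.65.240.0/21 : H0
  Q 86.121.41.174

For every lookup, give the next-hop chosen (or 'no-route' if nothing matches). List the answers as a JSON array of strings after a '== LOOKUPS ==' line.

Trace:
  add 98.13.128.0/17 -> H2 at depth 17
  del 98.13.128.0/17 (clear depth 17)
  add 210.0.0.0/8 -> H1 at depth 8
  Q 210.0.0.26: descend 11010010 ; hops seen [H1] ; pick H1
  del 210.0.0.0/8 (clear depth 8)
  add 86.0.0.0/8 -> H0 at depth 8
  Q 86.0.44.8: descend 01010110 ; hops seen [H0] ; pick H0
  add 208.0.0.0/5 -> H1 at depth 5
  add 86.121.32.0/20 -> H1 at depth 20
  Q 86.0.20.78: descend 010101100 ; hops seen [H0] ; pick H0
  add 98.13.158.0/26 -> H1 at depth 26
  add 210.218.153.240/28 -> H2 at depth 28
  Q 98.13.158.15: descend 01100010000011011001111000 ; hops seen [H1] ; pick H1
  add 0.0.0.0/0 -> H0 at depth 0
  del 86.121.32.0/20 (clear depth 20)
  add 210.218.144.0/20 -> H1 at depth 20
  Q 98.13.158.45: descend 01100010000011011001111000 ; hops seen [H0,H1] ; pick H1
  add 210.218.153.250/31 -> H1 at depth 31
  add 0.0.0.0/0 -> H0 at depth 0
  Q 208.0.0.108: descend 110100 ; hops seen [H0,H1] ; pick H1
  del 210.218.153.240/28 (clear depth 28)
  add 86.121.41.174/32 -> H0 at depth 32
  add 0.0.0.0/0 -> H2 at depth 0
  Q 210.218.153.251: descend 1101001011011010100110011111101 ; hops seen [H2,H1,H1,H1] ; pick H1
  del 208.0.0.0/5 (clear depth 5)
  add 23.65.240.0/21 -> H0 at depth 21
  Q 86.121.41.174: descend 01010110011110010010100110101110 ; hops seen [H2,H0,H0] ; pick H0

== LOOKUPS ==
["H1","H0","H0","H1","H1","H1","H1","H0"]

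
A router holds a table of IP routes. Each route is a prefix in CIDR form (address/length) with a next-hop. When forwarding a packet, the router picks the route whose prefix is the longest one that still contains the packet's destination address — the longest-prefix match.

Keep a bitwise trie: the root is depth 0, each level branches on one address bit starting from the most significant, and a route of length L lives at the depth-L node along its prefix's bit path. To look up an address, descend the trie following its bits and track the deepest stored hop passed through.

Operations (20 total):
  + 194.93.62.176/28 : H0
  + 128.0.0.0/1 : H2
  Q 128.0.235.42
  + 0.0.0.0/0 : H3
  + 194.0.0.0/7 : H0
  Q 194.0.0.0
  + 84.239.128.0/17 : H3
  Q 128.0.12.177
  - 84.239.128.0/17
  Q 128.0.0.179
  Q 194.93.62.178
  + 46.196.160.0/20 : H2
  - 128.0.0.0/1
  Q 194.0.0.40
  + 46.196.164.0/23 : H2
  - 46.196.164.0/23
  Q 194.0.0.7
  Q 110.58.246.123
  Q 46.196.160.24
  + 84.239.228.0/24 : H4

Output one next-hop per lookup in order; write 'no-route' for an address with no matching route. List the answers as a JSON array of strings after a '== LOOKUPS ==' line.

Trace:
  add 194.93.62.176/28 -> H0 at depth 28
  add 128.0.0.0/1 -> H2 at depth 1
  ? 128.0.235.42  path d0:-→d1:H2  best=H2
  add 0.0.0.0/0 -> H3 at depth 0
  add 194.0.0.0/7 -> H0 at depth 7
  ? 194.0.0.0  path d0:H3→d1:H2→d2:-→d3:-→d4:-→d5:-→d6:-→d7:H0→d8:-→d9:-  best=H0
  add 84.239.128.0/17 -> H3 at depth 17
  ? 128.0.12.177  path d0:H3→d1:H2  best=H2
  - 84.239.128.0/17 clear@17
  ? 128.0.0.179  path d0:H3→d1:H2  best=H2
  ? 194.93.62.178  path d0:H3→d1:H2→d2:-→d3:-→d4:-→d5:-→d6:-→d7:H0→d8:-→d9:-→d10:-→d11:-→d12:-→d13:-→d14:-→d15:-→d16:-→d17:-→d18:-→d19:-→d20:-→d21:-→d22:-→d23:-→d24:-→d25:-→d26:-→d27:-→d28:H0  best=H0
  add 46.196.160.0/20 -> H2 at depth 20
  - 128.0.0.0/1 clear@1
  ? 194.0.0.40  path d0:H3→d1:-→d2:-→d3:-→d4:-→d5:-→d6:-→d7:H0→d8:-→d9:-  best=H0
  add 46.196.164.0/23 -> H2 at depth 23
  - 46.196.164.0/23 clear@23
  ? 194.0.0.7  path d0:H3→d1:-→d2:-→d3:-→d4:-→d5:-→d6:-→d7:H0→d8:-→d9:-  best=H0
  ? 110.58.246.123  path d0:H3→d1:-→d2:-  best=H3
  ? 46.196.160.24  path d0:H3→d1:-→d2:-→d3:-→d4:-→d5:-→d6:-→d7:-→d8:-→d9:-→d10:-→d11:-→d12:-→d13:-→d14:-→d15:-→d16:-→d17:-→d18:-→d19:-→d20:H2→d21:-  best=H2
  add 84.239.228.0/24 -> H4 at depth 24

== LOOKUPS ==
["H2","H0","H2","H2","H0","H0","H0","H3","H2"]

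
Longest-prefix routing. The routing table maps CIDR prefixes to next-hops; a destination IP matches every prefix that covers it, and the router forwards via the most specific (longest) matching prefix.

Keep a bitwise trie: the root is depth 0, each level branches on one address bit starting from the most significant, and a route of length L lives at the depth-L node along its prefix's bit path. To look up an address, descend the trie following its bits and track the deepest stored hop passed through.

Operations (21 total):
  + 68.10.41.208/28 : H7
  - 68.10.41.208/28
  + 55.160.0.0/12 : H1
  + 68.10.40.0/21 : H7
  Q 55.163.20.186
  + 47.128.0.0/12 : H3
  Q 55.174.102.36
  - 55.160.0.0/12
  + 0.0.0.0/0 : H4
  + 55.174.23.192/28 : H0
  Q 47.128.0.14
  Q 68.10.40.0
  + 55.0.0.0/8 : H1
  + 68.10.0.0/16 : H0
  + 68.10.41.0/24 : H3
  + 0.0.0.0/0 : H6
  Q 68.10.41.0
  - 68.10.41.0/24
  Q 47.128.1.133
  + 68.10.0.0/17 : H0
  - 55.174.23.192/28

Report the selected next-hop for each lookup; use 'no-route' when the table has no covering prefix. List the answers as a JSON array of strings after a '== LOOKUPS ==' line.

Trace:
  + 68.10.41.208/28 (H7) depth=28
  del 68.10.41.208/28 (clear depth 28)
  + 55.160.0.0/12 (H1) depth=12
  + 68.10.40.0/21 (H7) depth=21
  Q 55.163.20.186: descend 001101111010 ; hops seen [H1] ; pick H1
  + 47.128.0.0/12 (H3) depth=12
  Q 55.174.102.36: descend 001101111010 ; hops seen [H1] ; pick H1
  del 55.160.0.0/12 (clear depth 12)
  + 0.0.0.0/0 (H4) depth=0
  + 55.174.23.192/28 (H0) depth=28
  Q 47.128.0.14: descend 001011111000 ; hops seen [H4,H3] ; pick H3
  Q 68.10.40.0: descend 01000100000010100010100 ; hops seen [H4,H7] ; pick H7
  + 55.0.0.0/8 (H1) depth=8
  + 68.10.0.0/16 (H0) depth=16
  + 68.10.41.0/24 (H3) depth=24
  + 0.0.0.0/0 (H6) depth=0
  Q 68.10.41.0: descend 010001000000101000101001 ; hops seen [H6,H0,H7,H3] ; pick H3
  del 68.10.41.0/24 (clear depth 24)
  Q 47.128.1.133: descend 001011111000 ; hops seen [H6,H3] ; pick H3
  + 68.10.0.0/17 (H0) depth=17
  del 55.174.23.192/28 (clear depth 28)

== LOOKUPS ==
["H1","H1","H3","H7","H3","H3"]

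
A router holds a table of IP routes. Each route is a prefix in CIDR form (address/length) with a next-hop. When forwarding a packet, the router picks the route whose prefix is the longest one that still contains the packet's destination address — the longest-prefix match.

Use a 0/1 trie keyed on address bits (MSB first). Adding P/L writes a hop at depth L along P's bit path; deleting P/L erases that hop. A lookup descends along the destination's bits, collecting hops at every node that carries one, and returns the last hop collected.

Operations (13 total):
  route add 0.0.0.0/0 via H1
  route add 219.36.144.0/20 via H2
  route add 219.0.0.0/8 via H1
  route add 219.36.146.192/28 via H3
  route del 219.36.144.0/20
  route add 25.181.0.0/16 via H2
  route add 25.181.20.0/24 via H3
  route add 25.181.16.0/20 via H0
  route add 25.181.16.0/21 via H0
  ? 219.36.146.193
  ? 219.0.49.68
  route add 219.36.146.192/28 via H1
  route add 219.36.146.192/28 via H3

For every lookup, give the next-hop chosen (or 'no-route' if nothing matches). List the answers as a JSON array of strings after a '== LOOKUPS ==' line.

Apply in order:
  + 0.0.0.0/0 (H1) depth=0
  + 219.36.144.0/20 (H2) depth=20
  + 219.0.0.0/8 (H1) depth=8
  + 219.36.146.192/28 (H3) depth=28
  - 219.36.144.0/20 clear@20
  + 25.181.0.0/16 (H2) depth=16
  + 25.181.20.0/24 (H3) depth=24
  + 25.181.16.0/20 (H0) depth=20
  + 25.181.16.0/21 (H0) depth=21
  lookup 219.36.146.193: bits 1101101100100100100100101100 walk d0:H1→d1:-→d2:-→d3:-→d4:-→d5:-→d6:-→d7:-→d8:H1→d9:-→d10:-→d11:-→d12:-→d13:-→d14:-→d15:-→d16:-→d17:-→d18:-→d19:-→d20:-→d21:-→d22:-→d23:-→d24:-→d25:-→d26:-→d27:-→d28:H3 -> H3
  lookup 219.0.49.68: bits 1101101100 walk d0:H1→d1:-→d2:-→d3:-→d4:-→d5:-→d6:-→d7:-→d8:H1→d9:-→d10:- -> H1
  + 219.36.146.192/28 (H1) depth=28
  + 219.36.146.192/28 (H3) depth=28

== LOOKUPS ==
["H3","H1"]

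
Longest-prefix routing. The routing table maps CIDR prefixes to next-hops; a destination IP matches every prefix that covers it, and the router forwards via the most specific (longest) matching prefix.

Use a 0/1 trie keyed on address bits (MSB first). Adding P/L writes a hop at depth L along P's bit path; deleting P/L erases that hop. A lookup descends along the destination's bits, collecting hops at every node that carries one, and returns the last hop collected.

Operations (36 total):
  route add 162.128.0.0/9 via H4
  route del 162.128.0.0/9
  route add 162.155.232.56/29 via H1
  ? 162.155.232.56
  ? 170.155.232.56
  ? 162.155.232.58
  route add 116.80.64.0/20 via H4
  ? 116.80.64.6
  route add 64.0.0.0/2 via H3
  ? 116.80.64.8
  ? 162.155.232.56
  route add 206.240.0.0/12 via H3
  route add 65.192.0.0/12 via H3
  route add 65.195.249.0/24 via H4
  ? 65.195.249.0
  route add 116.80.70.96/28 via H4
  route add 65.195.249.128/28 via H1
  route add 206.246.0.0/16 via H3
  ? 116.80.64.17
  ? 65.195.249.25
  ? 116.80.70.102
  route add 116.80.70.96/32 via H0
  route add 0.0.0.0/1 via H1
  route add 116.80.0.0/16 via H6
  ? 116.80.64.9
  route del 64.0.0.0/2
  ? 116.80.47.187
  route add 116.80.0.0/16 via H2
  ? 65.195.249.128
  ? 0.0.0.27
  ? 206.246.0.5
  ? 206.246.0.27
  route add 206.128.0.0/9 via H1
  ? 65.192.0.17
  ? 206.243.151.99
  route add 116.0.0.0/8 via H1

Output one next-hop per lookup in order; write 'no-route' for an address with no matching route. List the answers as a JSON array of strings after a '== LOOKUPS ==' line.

Apply in order:
  + 162.128.0.0/9 (H4) depth=9
  del 162.128.0.0/9 (clear depth 9)
  + 162.155.232.56/29 (H1) depth=29
  Q 162.155.232.56: descend 10100010100110111110100000111 ; hops seen [H1] ; pick H1
  Q 170.155.232.56: descend 1010 ; hops seen [∅] ; pick no-route
  Q 162.155.232.58: descend 10100010100110111110100000111 ; hops seen [H1] ; pick H1
  + 116.80.64.0/20 (H4) depth=20
  Q 116.80.64.6: descend 01110100010100000100 ; hops seen [H4] ; pick H4
  + 64.0.0.0/2 (H3) depth=2
  Q 116.80.64.8: descend 01110100010100000100 ; hops seen [H3,H4] ; pick H4
  Q 162.155.232.56: descend 10100010100110111110100000111 ; hops seen [H1] ; pick H1
  + 206.240.0.0/12 (H3) depth=12
  + 65.192.0.0/12 (H3) depth=12
  + 65.195.249.0/24 (H4) depth=24
  Q 65.195.249.0: descend 010000011100001111111001 ; hops seen [H3,H3,H4] ; pick H4
  + 116.80.70.96/28 (H4) depth=28
  + 65.195.249.128/28 (H1) depth=28
  + 206.246.0.0/16 (H3) depth=16
  Q 116.80.64.17: descend 011101000101000001000 ; hops seen [H3,H4] ; pick H4
  Q 65.195.249.25: descend 010000011100001111111001 ; hops seen [H3,H3,H4] ; pick H4
  Q 116.80.70.102: descend 0111010001010000010001100110 ; hops seen [H3,H4,H4] ; pick H4
  + 116.80.70.96/32 (H0) depth=32
  + 0.0.0.0/1 (H1) depth=1
  + 116.80.0.0/16 (H6) depth=16
  Q 116.80.64.9: descend 011101000101000001000 ; hops seen [H1,H3,H6,H4] ; pick H4
  del 64.0.0.0/2 (clear depth 2)
  Q 116.80.47.187: descend 01110100010100000 ; hops seen [H1,H6] ; pick H6
  + 116.80.0.0/16 (H2) depth=16
  Q 65.195.249.128: descend 0100000111000011111110011000 ; hops seen [H1,H3,H4,H1] ; pick H1
  Q 0.0.0.27: descend 0 ; hops seen [H1] ; pick H1
  Q 206.246.0.5: descend 1100111011110110 ; hops seen [H3,H3] ; pick H3
  Q 206.246.0.27: descend 1100111011110110 ; hops seen [H3,H3] ; pick H3
  + 206.128.0.0/9 (H1) depth=9
  Q 65.192.0.17: descend 01000001110000 ; hops seen [H1,H3] ; pick H3
  Q 206.243.151.99: descend 1100111011110 ; hops seen [H1,H3] ; pick H3
  + 116.0.0.0/8 (H1) depth=8

== LOOKUPS ==
["H1","no-route","H1","H4","H4","H1","H4","H4","H4","H4","H4","H6","H1","H1","H3","H3","H3","H3"]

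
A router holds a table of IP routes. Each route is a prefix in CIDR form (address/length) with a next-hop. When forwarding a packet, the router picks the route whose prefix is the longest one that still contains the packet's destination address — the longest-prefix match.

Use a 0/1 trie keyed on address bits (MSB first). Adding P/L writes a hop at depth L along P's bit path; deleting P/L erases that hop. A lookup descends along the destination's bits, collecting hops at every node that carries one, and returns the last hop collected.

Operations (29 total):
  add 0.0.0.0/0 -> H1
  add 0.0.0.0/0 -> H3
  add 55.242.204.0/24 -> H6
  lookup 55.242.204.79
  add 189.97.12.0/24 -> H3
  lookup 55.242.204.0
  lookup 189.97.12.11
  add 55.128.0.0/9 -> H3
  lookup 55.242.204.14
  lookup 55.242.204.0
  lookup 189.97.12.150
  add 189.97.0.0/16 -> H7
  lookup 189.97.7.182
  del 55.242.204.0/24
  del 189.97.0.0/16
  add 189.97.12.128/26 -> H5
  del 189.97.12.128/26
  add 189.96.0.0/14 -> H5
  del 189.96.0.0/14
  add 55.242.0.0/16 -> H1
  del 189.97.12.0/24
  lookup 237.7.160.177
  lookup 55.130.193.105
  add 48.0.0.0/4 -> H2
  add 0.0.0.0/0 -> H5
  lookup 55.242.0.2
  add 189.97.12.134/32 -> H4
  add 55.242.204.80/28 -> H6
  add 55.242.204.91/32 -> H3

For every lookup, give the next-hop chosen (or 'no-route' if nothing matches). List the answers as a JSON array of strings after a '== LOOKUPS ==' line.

Trace:
  add 0.0.0.0/0 -> H1 at depth 0
  add 0.0.0.0/0 -> H3 at depth 0
  add 55.242.204.0/24 -> H6 at depth 24
  lookup 55.242.204.79: bits 001101111111001011001100 walk d0:H3→d1:-→d2:-→d3:-→d4:-→d5:-→d6:-→d7:-→d8:-→d9:-→d10:-→d11:-→d12:-→d13:-→d14:-→d15:-→d16:-→d17:-→d18:-→d19:-→d20:-→d21:-→d22:-→d23:-→d24:H6 -> H6
  add 189.97.12.0/24 -> H3 at depth 24
  lookup 55.242.204.0: bits 001101111111001011001100 walk d0:H3→d1:-→d2:-→d3:-→d4:-→d5:-→d6:-→d7:-→d8:-→d9:-→d10:-→d11:-→d12:-→d13:-→d14:-→d15:-→d16:-→d17:-→d18:-→d19:-→d20:-→d21:-→d22:-→d23:-→d24:H6 -> H6
  lookup 189.97.12.11: bits 101111010110000100001100 walk d0:H3→d1:-→d2:-→d3:-→d4:-→d5:-→d6:-→d7:-→d8:-→d9:-→d10:-→d11:-→d12:-→d13:-→d14:-→d15:-→d16:-→d17:-→d18:-→d19:-→d20:-→d21:-→d22:-→d23:-→d24:H3 -> H3
  add 55.128.0.0/9 -> H3 at depth 9
  lookup 55.242.204.14: bits 001101111111001011001100 walk d0:H3→d1:-→d2:-→d3:-→d4:-→d5:-→d6:-→d7:-→d8:-→d9:H3→d10:-→d11:-→d12:-→d13:-→d14:-→d15:-→d16:-→d17:-→d18:-→d19:-→d20:-→d21:-→d22:-→d23:-→d24:H6 -> H6
  lookup 55.242.204.0: bits 001101111111001011001100 walk d0:H3→d1:-→d2:-→d3:-→d4:-→d5:-→d6:-→d7:-→d8:-→d9:H3→d10:-→d11:-→d12:-→d13:-→d14:-→d15:-→d16:-→d17:-→d18:-→d19:-→d20:-→d21:-→d22:-→d23:-→d24:H6 -> H6
  lookup 189.97.12.150: bits 101111010110000100001100 walk d0:H3→d1:-→d2:-→d3:-→d4:-→d5:-→d6:-→d7:-→d8:-→d9:-→d10:-→d11:-→d12:-→d13:-→d14:-→d15:-→d16:-→d17:-→d18:-→d19:-→d20:-→d21:-→d22:-→d23:-→d24:H3 -> H3
  add 189.97.0.0/16 -> H7 at depth 16
  lookup 189.97.7.182: bits 10111101011000010000 walk d0:H3→d1:-→d2:-→d3:-→d4:-→d5:-→d6:-→d7:-→d8:-→d9:-→d10:-→d11:-→d12:-→d13:-→d14:-→d15:-→d16:H7→d17:-→d18:-→d19:-→d20:- -> H7
  - 55.242.204.0/24 clear@24
  - 189.97.0.0/16 clear@16
  add 189.97.12.128/26 -> H5 at depth 26
  - 189.97.12.128/26 clear@26
  add 189.96.0.0/14 -> H5 at depth 14
  - 189.96.0.0/14 clear@14
  add 55.242.0.0/16 -> H1 at depth 16
  - 189.97.12.0/24 clear@24
  lookup 237.7.160.177: bits 1 walk d0:H3→d1:- -> H3
  lookup 55.130.193.105: bits 001101111 walk d0:H3→d1:-→d2:-→d3:-→d4:-→d5:-→d6:-→d7:-→d8:-→d9:H3 -> H3
  add 48.0.0.0/4 -> H2 at depth 4
  add 0.0.0.0/0 -> H5 at depth 0
  lookup 55.242.0.2: bits 0011011111110010 walk d0:H5→d1:-→d2:-→d3:-→d4:H2→d5:-→d6:-→d7:-→d8:-→d9:H3→d10:-→d11:-→d12:-→d13:-→d14:-→d15:-→d16:H1 -> H1
  add 189.97.12.134/32 -> H4 at depth 32
  add 55.242.204.80/28 -> H6 at depth 28
  add 55.242.204.91/32 -> H3 at depth 32

== LOOKUPS ==
["H6","H6","H3","H6","H6","H3","H7","H3","H3","H1"]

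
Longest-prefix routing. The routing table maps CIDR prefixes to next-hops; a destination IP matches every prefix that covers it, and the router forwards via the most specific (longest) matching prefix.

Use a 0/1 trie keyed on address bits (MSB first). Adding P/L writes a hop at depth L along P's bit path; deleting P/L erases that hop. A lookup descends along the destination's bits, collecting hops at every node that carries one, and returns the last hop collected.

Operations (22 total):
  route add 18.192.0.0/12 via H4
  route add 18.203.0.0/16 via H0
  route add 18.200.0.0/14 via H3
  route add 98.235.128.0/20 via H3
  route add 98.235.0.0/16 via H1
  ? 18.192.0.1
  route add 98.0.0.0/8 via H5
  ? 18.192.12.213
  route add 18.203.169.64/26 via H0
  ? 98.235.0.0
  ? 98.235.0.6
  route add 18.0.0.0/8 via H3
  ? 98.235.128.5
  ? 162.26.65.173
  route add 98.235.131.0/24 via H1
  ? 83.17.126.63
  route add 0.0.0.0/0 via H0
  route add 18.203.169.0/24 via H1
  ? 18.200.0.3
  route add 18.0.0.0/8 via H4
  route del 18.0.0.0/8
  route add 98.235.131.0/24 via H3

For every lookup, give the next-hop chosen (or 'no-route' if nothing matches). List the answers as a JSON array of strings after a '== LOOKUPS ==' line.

Apply in order:
  add 18.192.0.0/12 -> H4 at depth 12
  add 18.203.0.0/16 -> H0 at depth 16
  add 18.200.0.0/14 -> H3 at depth 14
  add 98.235.128.0/20 -> H3 at depth 20
  add 98.235.0.0/16 -> H1 at depth 16
  lookup 18.192.0.1: bits 000100101100 walk d0:-→d1:-→d2:-→d3:-→d4:-→d5:-→d6:-→d7:-→d8:-→d9:-→d10:-→d11:-→d12:H4 -> H4
  add 98.0.0.0/8 -> H5 at depth 8
  lookup 18.192.12.213: bits 000100101100 walk d0:-→d1:-→d2:-→d3:-→d4:-→d5:-→d6:-→d7:-→d8:-→d9:-→d10:-→d11:-→d12:H4 -> H4
  add 18.203.169.64/26 -> H0 at depth 26
  lookup 98.235.0.0: bits 0110001011101011 walk d0:-→d1:-→d2:-→d3:-→d4:-→d5:-→d6:-→d7:-→d8:H5→d9:-→d10:-→d11:-→d12:-→d13:-→d14:-→d15:-→d16:H1 -> H1
  lookup 98.235.0.6: bits 0110001011101011 walk d0:-→d1:-→d2:-→d3:-→d4:-→d5:-→d6:-→d7:-→d8:H5→d9:-→d10:-→d11:-→d12:-→d13:-→d14:-→d15:-→d16:H1 -> H1
  add 18.0.0.0/8 -> H3 at depth 8
  lookup 98.235.128.5: bits 01100010111010111000 walk d0:-→d1:-→d2:-→d3:-→d4:-→d5:-→d6:-→d7:-→d8:H5→d9:-→d10:-→d11:-→d12:-→d13:-→d14:-→d15:-→d16:H1→d17:-→d18:-→d19:-→d20:H3 -> H3
  lookup 162.26.65.173: bits ε walk d0:- -> no-route
  add 98.235.131.0/24 -> H1 at depth 24
  lookup 83.17.126.63: bits 01 walk d0:-→d1:-→d2:- -> no-route
  add 0.0.0.0/0 -> H0 at depth 0
  add 18.203.169.0/24 -> H1 at depth 24
  lookup 18.200.0.3: bits 00010010110010 walk d0:H0→d1:-→d2:-→d3:-→d4:-→d5:-→d6:-→d7:-→d8:H3→d9:-→d10:-→d11:-→d12:H4→d13:-→d14:H3 -> H3
  add 18.0.0.0/8 -> H4 at depth 8
  - 18.0.0.0/8 clear@8
  add 98.235.131.0/24 -> H3 at depth 24

== LOOKUPS ==
["H4","H4","H1","H1","H3","no-route","no-route","H3"]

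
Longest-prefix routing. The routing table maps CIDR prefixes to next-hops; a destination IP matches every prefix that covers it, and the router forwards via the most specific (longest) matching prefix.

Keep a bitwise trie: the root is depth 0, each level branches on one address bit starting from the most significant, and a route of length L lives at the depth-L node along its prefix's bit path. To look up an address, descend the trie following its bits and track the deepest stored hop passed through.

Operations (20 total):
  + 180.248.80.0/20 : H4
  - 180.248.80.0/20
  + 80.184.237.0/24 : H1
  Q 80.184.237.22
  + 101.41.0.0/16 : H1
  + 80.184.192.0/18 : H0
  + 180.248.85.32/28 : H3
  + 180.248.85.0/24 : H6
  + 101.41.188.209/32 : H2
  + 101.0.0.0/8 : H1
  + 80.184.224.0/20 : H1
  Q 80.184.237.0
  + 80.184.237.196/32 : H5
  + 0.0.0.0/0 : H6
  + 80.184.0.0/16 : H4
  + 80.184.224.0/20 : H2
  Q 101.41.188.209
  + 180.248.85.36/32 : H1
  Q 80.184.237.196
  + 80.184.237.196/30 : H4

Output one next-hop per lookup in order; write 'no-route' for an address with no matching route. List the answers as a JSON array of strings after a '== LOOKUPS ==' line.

Process each operation:
  + 180.248.80.0/20 (H4) depth=20
  - 180.248.80.0/20 clear@20
  + 80.184.237.0/24 (H1) depth=24
  lookup 80.184.237.22: bits 010100001011100011101101 walk d0:-→d1:-→d2:-→d3:-→d4:-→d5:-→d6:-→d7:-→d8:-→d9:-→d10:-→d11:-→d12:-→d13:-→d14:-→d15:-→d16:-→d17:-→d18:-→d19:-→d20:-→d21:-→d22:-→d23:-→d24:H1 -> H1
  + 101.41.0.0/16 (H1) depth=16
  + 80.184.192.0/18 (H0) depth=18
  + 180.248.85.32/28 (H3) depth=28
  + 180.248.85.0/24 (H6) depth=24
  + 101.41.188.209/32 (H2) depth=32
  + 101.0.0.0/8 (H1) depth=8
  + 80.184.224.0/20 (H1) depth=20
  lookup 80.184.237.0: bits 010100001011100011101101 walk d0:-→d1:-→d2:-→d3:-→d4:-→d5:-→d6:-→d7:-→d8:-→d9:-→d10:-→d11:-→d12:-→d13:-→d14:-→d15:-→d16:-→d17:-→d18:H0→d19:-→d20:H1→d21:-→d22:-→d23:-→d24:H1 -> H1
  + 80.184.237.196/32 (H5) depth=32
  + 0.0.0.0/0 (H6) depth=0
  + 80.184.0.0/16 (H4) depth=16
  + 80.184.224.0/20 (H2) depth=20
  lookup 101.41.188.209: bits 01100101001010011011110011010001 walk d0:H6→d1:-→d2:-→d3:-→d4:-→d5:-→d6:-→d7:-→d8:H1→d9:-→d10:-→d11:-→d12:-→d13:-→d14:-→d15:-→d16:H1→d17:-→d18:-→d19:-→d20:-→d21:-→d22:-→d23:-→d24:-→d25:-→d26:-→d27:-→d28:-→d29:-→d30:-→d31:-→d32:H2 -> H2
  + 180.248.85.36/32 (H1) depth=32
  lookup 80.184.237.196: bits 01010000101110001110110111000100 walk d0:H6→d1:-→d2:-→d3:-→d4:-→d5:-→d6:-→d7:-→d8:-→d9:-→d10:-→d11:-→d12:-→d13:-→d14:-→d15:-→d16:H4→d17:-→d18:H0→d19:-→d20:H2→d21:-→d22:-→d23:-→d24:H1→d25:-→d26:-→d27:-→d28:-→d29:-→d30:-→d31:-→d32:H5 -> H5
  + 80.184.237.196/30 (H4) depth=30

== LOOKUPS ==
["H1","H1","H2","H5"]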